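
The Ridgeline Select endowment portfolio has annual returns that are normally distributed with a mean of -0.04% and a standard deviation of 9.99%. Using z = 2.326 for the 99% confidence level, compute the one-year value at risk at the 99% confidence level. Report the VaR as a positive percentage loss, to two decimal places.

VaR (as % loss) = −(μ − z·σ) = −(-0.04% − 2.326 × 9.99%) = −(-23.27674%) = 23.27674%

23.28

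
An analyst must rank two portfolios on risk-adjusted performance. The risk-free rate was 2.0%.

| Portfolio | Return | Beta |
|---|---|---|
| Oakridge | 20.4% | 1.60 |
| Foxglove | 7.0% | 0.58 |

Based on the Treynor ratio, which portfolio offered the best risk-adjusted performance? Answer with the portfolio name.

Oakridge

Oakridge: Treynor = (20.4% − 2.0%) / 1.60 = 11.500
Foxglove: Treynor = (7.0% − 2.0%) / 0.58 = 8.621
Highest: Oakridge (11.500).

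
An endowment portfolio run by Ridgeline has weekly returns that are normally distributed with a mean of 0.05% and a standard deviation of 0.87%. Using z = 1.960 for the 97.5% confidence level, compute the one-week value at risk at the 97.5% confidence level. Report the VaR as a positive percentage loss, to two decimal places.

VaR (as % loss) = −(μ − z·σ) = −(0.05% − 1.960 × 0.87%) = −(-1.6552%) = 1.6552%

1.66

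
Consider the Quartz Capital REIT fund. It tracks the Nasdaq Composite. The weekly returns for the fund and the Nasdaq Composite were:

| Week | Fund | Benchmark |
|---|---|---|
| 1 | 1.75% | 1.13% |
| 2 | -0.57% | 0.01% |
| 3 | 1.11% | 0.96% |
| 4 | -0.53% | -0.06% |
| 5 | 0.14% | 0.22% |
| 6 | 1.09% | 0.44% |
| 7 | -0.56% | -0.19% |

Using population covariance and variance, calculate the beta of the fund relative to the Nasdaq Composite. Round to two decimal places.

r̄p = 0.3471%,  r̄m = 0.3586%
Cov = Σ(rp − r̄p)(rm − r̄m) / 7 = 0.4021
Var(rm) = Σ(rm − r̄m)² / 7 = 0.2258
β = Cov / Var = 0.4021 / 0.2258 = 1.7808

1.78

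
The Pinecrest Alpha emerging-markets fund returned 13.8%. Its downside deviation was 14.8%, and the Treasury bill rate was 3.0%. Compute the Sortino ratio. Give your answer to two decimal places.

0.73

Sortino = (Rp − Rf) / σd = (13.8% − 3.0%) / 14.8% = 10.80% / 14.8% = 0.7297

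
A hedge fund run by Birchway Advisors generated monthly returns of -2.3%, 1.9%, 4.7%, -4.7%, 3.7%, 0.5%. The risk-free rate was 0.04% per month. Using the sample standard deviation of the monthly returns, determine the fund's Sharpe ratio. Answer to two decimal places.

Mean return r̄ = 3.80 / 6 = 0.6333%
Sample std dev = √[64.6133 / 5] = 3.5948%
Sharpe = (r̄ − rf) / σ = (0.6333 − 0.04) / 3.5948 = 0.5933 / 3.5948 = 0.1650

0.17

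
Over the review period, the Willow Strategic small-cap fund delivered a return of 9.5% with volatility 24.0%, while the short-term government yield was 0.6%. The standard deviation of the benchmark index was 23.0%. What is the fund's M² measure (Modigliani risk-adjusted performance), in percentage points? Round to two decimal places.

Sharpe = (Rp − Rf) / σp = (9.5% − 0.6%) / 24.0% = 0.3708
M² = Rf + Sharpe × σm = 0.6% + 0.3708 × 23.0% = 9.1284%

9.13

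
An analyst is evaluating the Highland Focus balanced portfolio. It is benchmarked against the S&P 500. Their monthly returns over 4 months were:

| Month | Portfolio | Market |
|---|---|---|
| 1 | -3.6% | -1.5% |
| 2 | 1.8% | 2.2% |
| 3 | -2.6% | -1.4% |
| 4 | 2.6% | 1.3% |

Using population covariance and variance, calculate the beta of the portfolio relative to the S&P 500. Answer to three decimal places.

1.563

r̄p = -0.4500%,  r̄m = 0.1500%
Cov = Σ(rp − r̄p)(rm − r̄m) / 4 = 4.1625
Var(rm) = Σ(rm − r̄m)² / 4 = 2.6625
β = Cov / Var = 4.1625 / 2.6625 = 1.5634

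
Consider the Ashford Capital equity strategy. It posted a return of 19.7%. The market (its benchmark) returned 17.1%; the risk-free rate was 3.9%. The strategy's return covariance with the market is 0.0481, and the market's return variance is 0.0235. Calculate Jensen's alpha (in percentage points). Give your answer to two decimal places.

β = Cov / Var = 0.0481 / 0.0235 = 2.0468
E[R] = Rf + β(Rm − Rf) = 3.9% + 2.0468 × (17.1% − 3.9%) = 30.9178%
α = Rp − E[R] = 19.7% − 30.9178% = -11.2178

-11.22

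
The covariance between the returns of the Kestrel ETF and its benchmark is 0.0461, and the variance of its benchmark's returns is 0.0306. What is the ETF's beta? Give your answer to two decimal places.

β = Cov(Rp, Rm) / Var(Rm) = 0.0461 / 0.0306 = 1.5065

1.51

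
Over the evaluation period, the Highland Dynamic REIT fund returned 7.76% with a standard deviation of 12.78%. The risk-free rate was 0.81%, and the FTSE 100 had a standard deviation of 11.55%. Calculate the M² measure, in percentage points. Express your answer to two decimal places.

Sharpe = (Rp − Rf) / σp = (7.76% − 0.81%) / 12.78% = 0.5438
M² = Rf + Sharpe × σm = 0.81% + 0.5438 × 11.55% = 7.0909%

7.09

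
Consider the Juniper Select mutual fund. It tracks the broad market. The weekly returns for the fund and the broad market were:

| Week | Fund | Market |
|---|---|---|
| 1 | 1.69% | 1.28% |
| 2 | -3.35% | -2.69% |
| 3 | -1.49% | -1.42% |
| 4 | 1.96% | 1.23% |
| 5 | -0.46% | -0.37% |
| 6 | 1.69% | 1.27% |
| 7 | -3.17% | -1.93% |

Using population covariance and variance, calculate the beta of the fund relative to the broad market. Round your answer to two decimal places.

1.36

r̄p = -0.4471%,  r̄m = -0.3757%
Cov = Σ(rp − r̄p)(rm − r̄m) / 7 = 3.2800
Var(rm) = Σ(rm − r̄m)² / 7 = 2.4129
β = Cov / Var = 3.2800 / 2.4129 = 1.3594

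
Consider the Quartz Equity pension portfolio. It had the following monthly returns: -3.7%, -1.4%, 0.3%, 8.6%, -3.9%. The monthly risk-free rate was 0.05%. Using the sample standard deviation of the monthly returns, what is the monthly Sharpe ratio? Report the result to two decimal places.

r̄ = (-3.7 − 1.4 + 0.3 + 8.6 − 3.9) / 5 = -0.10 / 5 = -0.0200%
Sample std dev = √[104.9080 / 4] = 5.1212%
Sharpe = (r̄ − rf) / σ = (-0.0200 − 0.05) / 5.1212 = -0.0700 / 5.1212 = -0.0137

-0.01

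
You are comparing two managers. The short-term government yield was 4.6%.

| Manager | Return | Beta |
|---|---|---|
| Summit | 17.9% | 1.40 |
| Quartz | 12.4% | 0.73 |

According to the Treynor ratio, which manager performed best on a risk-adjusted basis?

Summit: Treynor = (17.9% − 4.6%) / 1.40 = 9.500
Quartz: Treynor = (12.4% − 4.6%) / 0.73 = 10.685
Highest: Quartz (10.685).

Quartz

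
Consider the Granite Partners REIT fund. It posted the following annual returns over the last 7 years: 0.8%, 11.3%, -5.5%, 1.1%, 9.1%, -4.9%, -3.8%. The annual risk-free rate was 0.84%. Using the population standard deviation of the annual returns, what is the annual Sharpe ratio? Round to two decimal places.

r̄ = (0.8 + 11.3 − 5.5 + 1.1 + 9.1 − 4.9 − 3.8) / 7 = 1.1571%
Population σ = √[Σ(r − r̄)² / 7] = √[271.6771 / 7] = √38.8110 = 6.2298%
Sharpe = (r̄ − rf) / σ = (1.1571 − 0.84) / 6.2298 = 0.3171 / 6.2298 = 0.0509

0.05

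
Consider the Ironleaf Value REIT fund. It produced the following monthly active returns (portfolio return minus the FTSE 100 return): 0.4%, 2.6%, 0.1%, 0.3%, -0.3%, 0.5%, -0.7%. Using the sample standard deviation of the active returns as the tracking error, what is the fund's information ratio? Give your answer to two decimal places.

r̄ = (0.4 + 2.6 + 0.1 + 0.3 − 0.3 + 0.5 − 0.7) / 7 = 0.4143%
Sample std dev = √[6.6486 / 6] = 1.0527%
IR = r̄ / tracking error = 0.4143 / 1.0527 = 0.3936

0.39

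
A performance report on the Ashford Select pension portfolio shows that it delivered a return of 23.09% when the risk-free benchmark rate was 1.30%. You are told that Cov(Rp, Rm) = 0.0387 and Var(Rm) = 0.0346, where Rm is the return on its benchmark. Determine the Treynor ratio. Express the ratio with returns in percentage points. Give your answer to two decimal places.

19.48

β = Cov / Var = 0.0387 / 0.0346 = 1.1185
Treynor = (Rp − Rf) / β = (23.09% − 1.30%) / 1.1185 = 21.79 / 1.1185 = 19.4814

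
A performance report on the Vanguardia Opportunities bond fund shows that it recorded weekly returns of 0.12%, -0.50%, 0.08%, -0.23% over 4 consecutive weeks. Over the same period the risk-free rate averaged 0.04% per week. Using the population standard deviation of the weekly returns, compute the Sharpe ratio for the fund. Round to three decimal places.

Mean return r̄ = -0.530 / 4 = -0.1325%
Population σ = √[Σ(r − r̄)² / 4] = √[0.2535 / 4] = √0.0634 = 0.2518%
Sharpe = (r̄ − rf) / σ = (-0.1325 − 0.04) / 0.2518 = -0.1725 / 0.2518 = -0.6851

-0.685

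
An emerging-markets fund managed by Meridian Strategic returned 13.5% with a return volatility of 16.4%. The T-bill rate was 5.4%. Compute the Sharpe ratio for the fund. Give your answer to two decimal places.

0.49

Sharpe = (Rp − Rf) / σp = (13.5% − 5.4%) / 16.4% = 8.10% / 16.4% = 0.4939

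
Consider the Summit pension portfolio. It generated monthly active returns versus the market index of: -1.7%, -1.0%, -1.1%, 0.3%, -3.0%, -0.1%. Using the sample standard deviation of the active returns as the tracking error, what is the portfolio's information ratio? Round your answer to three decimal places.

r̄ = (-1.7 − 1 − 1.1 + 0.3 − 3 − 0.1) / 6 = -1.1000%
Σ(r − r̄)² = (-1.7 − (-1.1000))² + (-1 − (-1.1000))² + (-1.1 − (-1.1000))² + … = 6.9400
sample σ = √(6.9400 / 5) = √1.3880 = 1.1781%
IR = r̄ / tracking error = -1.1000 / 1.1781 = -0.9337

-0.934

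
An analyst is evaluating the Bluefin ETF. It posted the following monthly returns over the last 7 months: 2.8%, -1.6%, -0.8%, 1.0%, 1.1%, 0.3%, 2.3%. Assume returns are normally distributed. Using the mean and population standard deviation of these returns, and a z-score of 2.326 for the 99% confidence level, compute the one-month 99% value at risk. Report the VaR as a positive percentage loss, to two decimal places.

r̄ = (2.8 − 1.6 − 0.8 + 1 + 1.1 + 0.3 + 2.3) / 7 = 0.7286%
Σ(r − r̄)² = (2.8 − 0.7286)² + (-1.6 − 0.7286)² + … = 14.9143
population σ = √(14.9143 / 7) = √2.1306 = 1.4597%
VaR = −(r̄ − z·σ) = −(0.7286 − 2.326 × 1.4597) = −(-2.6667) = 2.6667%

2.67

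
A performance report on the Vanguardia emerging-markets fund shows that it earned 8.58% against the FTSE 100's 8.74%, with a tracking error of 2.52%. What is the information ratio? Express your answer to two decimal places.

-0.06

IR = (Rp − Rb) / TE = (8.58% − 8.74%) / 2.52% = -0.16% / 2.52% = -0.0635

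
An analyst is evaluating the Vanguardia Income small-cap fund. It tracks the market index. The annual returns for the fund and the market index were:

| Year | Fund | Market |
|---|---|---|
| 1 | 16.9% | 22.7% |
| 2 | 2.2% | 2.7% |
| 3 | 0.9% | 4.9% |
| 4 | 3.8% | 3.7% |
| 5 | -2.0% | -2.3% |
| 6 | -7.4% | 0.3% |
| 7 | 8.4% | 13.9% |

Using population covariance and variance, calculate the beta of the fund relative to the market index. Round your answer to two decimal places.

r̄p = 3.2571%,  r̄m = 6.5571%
Cov = Σ(rp − r̄p)(rm − r̄m) / 7 = 53.9539
Var(rm) = Σ(rm − r̄m)² / 7 = 65.4139
β = Cov / Var = 53.9539 / 65.4139 = 0.8248

0.82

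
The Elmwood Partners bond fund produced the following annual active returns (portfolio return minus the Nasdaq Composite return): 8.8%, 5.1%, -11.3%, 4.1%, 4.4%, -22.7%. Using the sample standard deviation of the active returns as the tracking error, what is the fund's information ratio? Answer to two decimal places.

-0.16

r̄ = (8.8 + 5.1 − 11.3 + 4.1 + 4.4 − 22.7) / 6 = -1.9333%
Sample std dev = √[760.1733 / 5] = 12.3302%
IR = r̄ / tracking error = -1.9333 / 12.3302 = -0.1568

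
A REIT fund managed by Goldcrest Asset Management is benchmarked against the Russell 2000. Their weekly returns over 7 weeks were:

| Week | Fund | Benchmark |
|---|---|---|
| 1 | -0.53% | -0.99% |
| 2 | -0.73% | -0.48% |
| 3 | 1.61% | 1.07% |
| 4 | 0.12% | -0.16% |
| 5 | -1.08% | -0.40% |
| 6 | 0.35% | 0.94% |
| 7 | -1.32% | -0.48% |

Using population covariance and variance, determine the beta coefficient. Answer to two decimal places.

1.07

r̄p = -0.2257%,  r̄m = -0.0714%
Cov = Σ(rp − r̄p)(rm − r̄m) / 7 = 0.5515
Var(rm) = Σ(rm − r̄m)² / 7 = 0.5170
β = Cov / Var = 0.5515 / 0.5170 = 1.0667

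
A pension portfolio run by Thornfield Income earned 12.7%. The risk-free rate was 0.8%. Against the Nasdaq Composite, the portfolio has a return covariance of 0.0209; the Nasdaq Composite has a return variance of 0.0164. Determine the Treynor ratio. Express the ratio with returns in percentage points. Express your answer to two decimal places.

9.34

β = Cov / Var = 0.0209 / 0.0164 = 1.2744
Treynor = (Rp − Rf) / β = (12.7% − 0.8%) / 1.2744 = 11.90 / 1.2744 = 9.3377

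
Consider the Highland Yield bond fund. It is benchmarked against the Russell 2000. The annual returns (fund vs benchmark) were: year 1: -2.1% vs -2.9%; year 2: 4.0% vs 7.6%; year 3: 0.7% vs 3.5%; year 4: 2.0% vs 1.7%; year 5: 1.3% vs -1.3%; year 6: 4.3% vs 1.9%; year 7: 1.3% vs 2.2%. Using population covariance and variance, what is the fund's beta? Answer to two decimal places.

0.45

r̄p = 1.6429%,  r̄m = 1.8143%
Cov = Σ(rp − r̄p)(rm − r̄m) / 7 = 4.4022
Var(rm) = Σ(rm − r̄m)² / 7 = 9.7727
β = Cov / Var = 4.4022 / 9.7727 = 0.4505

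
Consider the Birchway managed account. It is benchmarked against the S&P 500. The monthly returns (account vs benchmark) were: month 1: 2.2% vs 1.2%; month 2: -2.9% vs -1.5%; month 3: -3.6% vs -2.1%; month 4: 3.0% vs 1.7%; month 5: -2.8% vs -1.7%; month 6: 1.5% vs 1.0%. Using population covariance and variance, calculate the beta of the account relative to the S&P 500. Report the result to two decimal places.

1.74

r̄p = -0.4333%,  r̄m = -0.2333%
Cov = Σ(rp − r̄p)(rm − r̄m) / 6 = 4.2172
Var(rm) = Σ(rm − r̄m)² / 6 = 2.4256
β = Cov / Var = 4.2172 / 2.4256 = 1.7386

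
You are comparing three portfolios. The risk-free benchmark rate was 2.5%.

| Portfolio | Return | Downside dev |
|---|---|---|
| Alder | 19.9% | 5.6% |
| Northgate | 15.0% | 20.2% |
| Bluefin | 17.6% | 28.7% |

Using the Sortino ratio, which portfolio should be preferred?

Alder: Sortino ratio = (19.9% − 2.5%) / 5.6% = 3.107
Northgate: Sortino ratio = (15.0% − 2.5%) / 20.2% = 0.619
Bluefin: Sortino ratio = (17.6% − 2.5%) / 28.7% = 0.526
Highest: Alder (3.107).

Alder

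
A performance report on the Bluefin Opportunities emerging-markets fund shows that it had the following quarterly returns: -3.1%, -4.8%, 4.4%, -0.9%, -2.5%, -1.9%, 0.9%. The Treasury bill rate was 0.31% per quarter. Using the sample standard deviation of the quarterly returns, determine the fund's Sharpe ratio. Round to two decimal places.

μ = (-3.1 − 4.8 + 4.4 − 0.9 − 2.5 − 1.9 + 0.9) / 7 = -7.90 / 7 = -1.1286%
Σ(r − μ)² = 54.5743; sample σ = √(54.5743/6) = 3.0159%
Sharpe = (μ − rf) / σ = (-1.1286 − 0.31) / 3.0159 = -1.4386 / 3.0159 = -0.4770

-0.48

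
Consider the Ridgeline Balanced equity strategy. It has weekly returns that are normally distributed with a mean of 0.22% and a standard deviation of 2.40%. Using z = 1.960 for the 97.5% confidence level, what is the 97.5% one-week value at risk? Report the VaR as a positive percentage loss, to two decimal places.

4.48

VaR (as % loss) = −(μ − z·σ) = −(0.22% − 1.960 × 2.40%) = −(-4.4840%) = 4.4840%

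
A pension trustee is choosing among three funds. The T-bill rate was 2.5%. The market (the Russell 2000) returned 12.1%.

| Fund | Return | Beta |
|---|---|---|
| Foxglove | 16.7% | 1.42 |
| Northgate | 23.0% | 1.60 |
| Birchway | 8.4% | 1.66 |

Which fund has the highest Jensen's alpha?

Northgate

Foxglove: α = 16.7% − [2.5% + 1.42 × (12.1% − 2.5%)] = 0.568
Northgate: α = 23.0% − [2.5% + 1.60 × (12.1% − 2.5%)] = 5.140
Birchway: α = 8.4% − [2.5% + 1.66 × (12.1% − 2.5%)] = -10.036
Highest: Northgate (5.140).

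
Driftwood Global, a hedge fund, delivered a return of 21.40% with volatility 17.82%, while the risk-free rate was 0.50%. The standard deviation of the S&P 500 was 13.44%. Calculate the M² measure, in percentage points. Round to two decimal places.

Sharpe = (Rp − Rf) / σp = (21.40% − 0.50%) / 17.82% = 1.1728
M² = Rf + Sharpe × σm = 0.50% + 1.1728 × 13.44% = 16.2624%

16.26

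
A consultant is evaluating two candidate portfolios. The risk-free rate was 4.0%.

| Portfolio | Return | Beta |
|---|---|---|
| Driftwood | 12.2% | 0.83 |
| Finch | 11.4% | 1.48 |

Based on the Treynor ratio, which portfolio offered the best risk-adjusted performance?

Driftwood

Driftwood: Treynor = (12.2% − 4.0%) / 0.83 = 9.880
Finch: Treynor = (11.4% − 4.0%) / 1.48 = 5.000
Highest: Driftwood (9.880).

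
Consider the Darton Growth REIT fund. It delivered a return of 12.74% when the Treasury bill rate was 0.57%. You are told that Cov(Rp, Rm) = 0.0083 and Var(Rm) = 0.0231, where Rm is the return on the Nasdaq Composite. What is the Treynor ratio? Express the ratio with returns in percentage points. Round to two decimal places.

33.87

β = Cov / Var = 0.0083 / 0.0231 = 0.3593
Treynor = (Rp − Rf) / β = (12.74% − 0.57%) / 0.3593 = 12.17 / 0.3593 = 33.8714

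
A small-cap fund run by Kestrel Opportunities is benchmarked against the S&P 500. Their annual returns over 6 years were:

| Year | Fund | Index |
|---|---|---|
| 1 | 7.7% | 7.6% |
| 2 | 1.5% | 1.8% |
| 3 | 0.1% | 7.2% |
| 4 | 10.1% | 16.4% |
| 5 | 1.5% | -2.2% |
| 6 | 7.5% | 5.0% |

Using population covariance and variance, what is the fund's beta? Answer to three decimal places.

0.466

r̄p = 4.7333%,  r̄m = 5.9667%
Cov = Σ(rp − r̄p)(rm − r̄m) / 6 = 15.3878
Var(rm) = Σ(rm − r̄m)² / 6 = 33.0056
β = Cov / Var = 15.3878 / 33.0056 = 0.4662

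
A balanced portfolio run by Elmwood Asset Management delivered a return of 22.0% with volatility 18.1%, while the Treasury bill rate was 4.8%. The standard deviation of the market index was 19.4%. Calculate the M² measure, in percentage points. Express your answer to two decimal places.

Sharpe = (Rp − Rf) / σp = (22.0% − 4.8%) / 18.1% = 0.9503
M² = Rf + Sharpe × σm = 4.8% + 0.9503 × 19.4% = 23.2358%

23.24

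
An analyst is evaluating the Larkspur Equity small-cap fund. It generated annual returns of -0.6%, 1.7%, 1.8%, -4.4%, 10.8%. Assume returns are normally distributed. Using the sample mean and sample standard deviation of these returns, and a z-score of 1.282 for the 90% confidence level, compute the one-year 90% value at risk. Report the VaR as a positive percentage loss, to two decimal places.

r̄ = (-0.6 + 1.7 + 1.8 − 4.4 + 10.8) / 5 = 9.30 / 5 = 1.8600%
Σ(r − r̄)² = (-0.6 − 1.8600)² + (1.7 − 1.8600)² + … = 125.1920
sample σ = √(125.1920 / 4) = √31.2980 = 5.5945%
VaR = −(r̄ − z·σ) = −(1.8600 − 1.282 × 5.5945) = −(-5.3121) = 5.3121%

5.31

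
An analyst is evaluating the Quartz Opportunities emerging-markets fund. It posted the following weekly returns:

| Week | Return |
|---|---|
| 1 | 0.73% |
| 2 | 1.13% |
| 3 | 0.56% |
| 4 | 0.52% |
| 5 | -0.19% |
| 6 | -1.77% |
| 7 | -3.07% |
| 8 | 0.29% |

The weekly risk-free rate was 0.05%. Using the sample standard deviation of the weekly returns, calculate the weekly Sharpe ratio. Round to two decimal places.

μ = (0.73 + 1.13 + 0.56 + 0.52 − 0.19 − 1.77 − 3.07 + 0.29) / 8 = -0.2250%
Σ(r − μ)² = 14.6668; sample σ = √(14.6668/7) = 1.4475%
Sharpe = (μ − rf) / σ = (-0.2250 − 0.05) / 1.4475 = -0.2750 / 1.4475 = -0.1900

-0.19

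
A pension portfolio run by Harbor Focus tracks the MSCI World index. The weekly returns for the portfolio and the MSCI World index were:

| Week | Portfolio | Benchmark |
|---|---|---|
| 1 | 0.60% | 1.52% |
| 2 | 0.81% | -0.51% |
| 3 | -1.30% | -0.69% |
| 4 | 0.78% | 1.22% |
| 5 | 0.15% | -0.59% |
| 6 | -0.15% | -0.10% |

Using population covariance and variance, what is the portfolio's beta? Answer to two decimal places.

0.45

r̄p = 0.1483%,  r̄m = 0.1417%
Cov = Σ(rp − r̄p)(rm − r̄m) / 6 = 0.3580
Var(rm) = Σ(rm − r̄m)² / 6 = 0.7954
β = Cov / Var = 0.3580 / 0.7954 = 0.4501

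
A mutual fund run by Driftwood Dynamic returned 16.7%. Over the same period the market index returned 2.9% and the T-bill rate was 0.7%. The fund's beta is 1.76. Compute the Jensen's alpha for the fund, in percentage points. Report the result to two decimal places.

CAPM expected return = Rf + β(Rm − Rf) = 0.7% + 1.76 × (2.9% − 0.7%) = 0.7 + 1.76 × 2.20 = 4.5720%
Jensen's α = Rp − E[R] = 16.7% − 4.5720% = 12.1280

12.13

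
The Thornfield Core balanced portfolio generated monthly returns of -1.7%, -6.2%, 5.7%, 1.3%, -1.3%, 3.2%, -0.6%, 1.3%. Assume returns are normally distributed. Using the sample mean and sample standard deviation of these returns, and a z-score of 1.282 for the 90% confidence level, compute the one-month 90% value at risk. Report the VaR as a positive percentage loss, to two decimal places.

r̄ = (-1.7 − 6.2 + 5.7 + 1.3 − 1.3 + 3.2 − 0.6 + 1.3) / 8 = 1.70 / 8 = 0.2125%
Sample std dev = √[89.1288 / 7] = 3.5683%
VaR = −(r̄ − z·σ) = −(0.2125 − 1.282 × 3.5683) = −(-4.3621) = 4.3621%

4.36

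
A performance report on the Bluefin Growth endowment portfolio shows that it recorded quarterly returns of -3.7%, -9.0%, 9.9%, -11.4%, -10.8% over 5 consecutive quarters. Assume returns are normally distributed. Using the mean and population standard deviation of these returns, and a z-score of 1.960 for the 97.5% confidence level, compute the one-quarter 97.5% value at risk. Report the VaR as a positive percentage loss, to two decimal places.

μ = (-3.7 − 9 + 9.9 − 11.4 − 10.8) / 5 = -25.00 / 5 = -5.0000%
Σ(r − μ)² = (-3.7 − (-5.0000))² + (-9 − (-5.0000))² + (9.9 − (-5.0000))² + … = 314.3000
σ = √[314.3000 / 5] = 7.9284%
VaR = −(μ − z·σ) = −(-5.0000 − 1.960 × 7.9284) = −(-20.5397) = 20.5397%

20.54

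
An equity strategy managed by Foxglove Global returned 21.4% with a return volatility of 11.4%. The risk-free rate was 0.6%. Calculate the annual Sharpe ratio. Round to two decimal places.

Sharpe = (Rp − Rf) / σp = (21.4% − 0.6%) / 11.4% = 20.80% / 11.4% = 1.8246

1.82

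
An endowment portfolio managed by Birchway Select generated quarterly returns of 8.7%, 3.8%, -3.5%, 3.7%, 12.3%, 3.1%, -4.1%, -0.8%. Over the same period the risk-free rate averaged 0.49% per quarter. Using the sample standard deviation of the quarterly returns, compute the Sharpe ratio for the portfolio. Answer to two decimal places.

r̄ = (8.7 + 3.8 − 3.5 + 3.7 + 12.3 + 3.1 − 4.1 − 0.8) / 8 = 2.9000%
Σ(r − r̄)² = (8.7 − 2.9000)² + (3.8 − 2.9000)² + (-3.5 − 2.9000)² + … = 227.1400
sample σ = √(227.1400 / 7) = √32.4486 = 5.6964%
Sharpe = (r̄ − rf) / σ = (2.9000 − 0.49) / 5.6964 = 2.4100 / 5.6964 = 0.4231

0.42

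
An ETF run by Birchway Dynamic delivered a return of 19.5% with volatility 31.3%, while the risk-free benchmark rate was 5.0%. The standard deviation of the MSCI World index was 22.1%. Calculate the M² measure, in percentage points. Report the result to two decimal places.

15.24

Sharpe = (Rp − Rf) / σp = (19.5% − 5.0%) / 31.3% = 0.4633
M² = Rf + Sharpe × σm = 5.0% + 0.4633 × 22.1% = 15.2389%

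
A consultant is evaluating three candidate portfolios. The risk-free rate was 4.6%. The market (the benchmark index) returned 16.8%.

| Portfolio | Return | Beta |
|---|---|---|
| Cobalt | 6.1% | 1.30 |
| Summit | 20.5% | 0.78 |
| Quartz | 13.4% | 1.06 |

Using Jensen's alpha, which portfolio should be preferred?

Summit

Cobalt: α = 6.1% − [4.6% + 1.30 × (16.8% − 4.6%)] = -14.360
Summit: α = 20.5% − [4.6% + 0.78 × (16.8% − 4.6%)] = 6.384
Quartz: α = 13.4% − [4.6% + 1.06 × (16.8% − 4.6%)] = -4.132
Highest: Summit (6.384).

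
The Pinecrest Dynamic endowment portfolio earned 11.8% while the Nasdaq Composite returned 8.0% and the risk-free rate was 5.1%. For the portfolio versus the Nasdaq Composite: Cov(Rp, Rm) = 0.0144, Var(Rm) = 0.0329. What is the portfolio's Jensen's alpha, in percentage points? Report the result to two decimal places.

β = Cov / Var = 0.0144 / 0.0329 = 0.4377
E[R] = Rf + β(Rm − Rf) = 5.1% + 0.4377 × (8.0% − 5.1%) = 6.3693%
α = Rp − E[R] = 11.8% − 6.3693% = 5.4307

5.43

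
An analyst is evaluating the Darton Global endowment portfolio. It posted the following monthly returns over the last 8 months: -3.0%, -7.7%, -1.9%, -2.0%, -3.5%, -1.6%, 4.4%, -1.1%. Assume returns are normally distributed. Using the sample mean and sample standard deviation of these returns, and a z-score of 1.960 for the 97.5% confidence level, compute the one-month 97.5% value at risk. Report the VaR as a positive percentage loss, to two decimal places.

8.58

Mean return μ = -16.40 / 8 = -2.0500%
Σ(r − μ)² = 77.6600; sample σ = √(77.6600/7) = 3.3308%
VaR = −(μ − z·σ) = −(-2.0500 − 1.960 × 3.3308) = −(-8.5784) = 8.5784%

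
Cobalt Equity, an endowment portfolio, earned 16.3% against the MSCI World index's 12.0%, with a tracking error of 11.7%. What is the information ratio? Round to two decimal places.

IR = (Rp − Rb) / TE = (16.3% − 12.0%) / 11.7% = 4.30% / 11.7% = 0.3675

0.37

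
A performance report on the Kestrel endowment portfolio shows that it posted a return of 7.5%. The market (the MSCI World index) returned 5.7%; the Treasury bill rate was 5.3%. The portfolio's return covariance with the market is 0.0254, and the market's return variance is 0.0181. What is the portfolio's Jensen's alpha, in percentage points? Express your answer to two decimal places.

1.64

β = Cov / Var = 0.0254 / 0.0181 = 1.4033
E[R] = Rf + β(Rm − Rf) = 5.3% + 1.4033 × (5.7% − 5.3%) = 5.8613%
α = Rp − E[R] = 7.5% − 5.8613% = 1.6387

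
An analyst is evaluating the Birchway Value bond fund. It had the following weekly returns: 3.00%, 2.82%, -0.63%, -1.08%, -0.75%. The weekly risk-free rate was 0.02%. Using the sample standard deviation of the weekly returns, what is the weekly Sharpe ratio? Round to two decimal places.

r̄ = (3 + 2.82 − 0.63 − 1.08 − 0.75) / 5 = 0.6720%
Σ(r − r̄)² = (3 − 0.6720)² + (2.82 − 0.6720)² + (-0.63 − 0.6720)² + … = 16.8203
sample σ = √(16.8203 / 4) = √4.2051 = 2.0506%
Sharpe = (r̄ − rf) / σ = (0.6720 − 0.02) / 2.0506 = 0.6520 / 2.0506 = 0.3180

0.32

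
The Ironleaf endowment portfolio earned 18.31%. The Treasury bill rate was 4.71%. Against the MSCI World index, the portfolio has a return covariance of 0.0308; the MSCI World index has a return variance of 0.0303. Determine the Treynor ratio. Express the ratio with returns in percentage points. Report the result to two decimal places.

β = Cov / Var = 0.0308 / 0.0303 = 1.0165
Treynor = (Rp − Rf) / β = (18.31% − 4.71%) / 1.0165 = 13.60 / 1.0165 = 13.3792

13.38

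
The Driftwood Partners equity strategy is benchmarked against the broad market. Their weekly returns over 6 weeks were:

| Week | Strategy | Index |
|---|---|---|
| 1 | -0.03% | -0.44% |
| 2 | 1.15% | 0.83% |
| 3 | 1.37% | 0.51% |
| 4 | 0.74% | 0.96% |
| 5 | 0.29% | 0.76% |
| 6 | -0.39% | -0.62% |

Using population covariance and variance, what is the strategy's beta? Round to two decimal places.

0.76

r̄p = 0.5217%,  r̄m = 0.3333%
Cov = Σ(rp − r̄p)(rm − r̄m) / 6 = 0.2993
Var(rm) = Σ(rm − r̄m)² / 6 = 0.3933
β = Cov / Var = 0.2993 / 0.3933 = 0.7610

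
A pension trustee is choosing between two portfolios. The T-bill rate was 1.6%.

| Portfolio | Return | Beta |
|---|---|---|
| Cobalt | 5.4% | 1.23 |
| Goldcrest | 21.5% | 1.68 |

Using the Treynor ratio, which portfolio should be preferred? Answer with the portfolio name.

Goldcrest

Cobalt: Treynor = (5.4% − 1.6%) / 1.23 = 3.089
Goldcrest: Treynor = (21.5% − 1.6%) / 1.68 = 11.845
Highest: Goldcrest (11.845).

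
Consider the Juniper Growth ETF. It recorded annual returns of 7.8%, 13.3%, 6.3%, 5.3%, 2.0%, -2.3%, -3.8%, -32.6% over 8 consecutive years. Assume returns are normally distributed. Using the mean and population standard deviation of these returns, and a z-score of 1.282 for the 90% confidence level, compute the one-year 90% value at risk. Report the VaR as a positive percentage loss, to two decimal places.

17.40

μ = (7.8 + 13.3 + 6.3 + 5.3 + 2 − 2.3 − 3.8 − 32.6) / 8 = -4.00 / 8 = -0.5000%
Σ(r − μ)² = (7.8 − (-0.5000))² + (13.3 − (-0.5000))² + (6.3 − (-0.5000))² + … = 1390.0000
σ = √[1390.0000 / 8] = 13.1814%
VaR = −(μ − z·σ) = −(-0.5000 − 1.282 × 13.1814) = −(-17.3986) = 17.3986%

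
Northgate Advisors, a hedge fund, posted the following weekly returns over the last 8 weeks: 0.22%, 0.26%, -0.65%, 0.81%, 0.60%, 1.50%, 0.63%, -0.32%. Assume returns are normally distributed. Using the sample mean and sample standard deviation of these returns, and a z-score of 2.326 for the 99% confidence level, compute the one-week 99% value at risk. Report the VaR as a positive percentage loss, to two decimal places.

μ = (0.22 + 0.26 − 0.65 + 0.81 + 0.6 + 1.5 + 0.63 − 0.32) / 8 = 3.050 / 8 = 0.3813%
Σ(r − μ)² = (0.22 − 0.3813)² + (0.26 − 0.3813)² + (-0.65 − 0.3813)² + … = 3.1411
sample σ = √(3.1411 / 7) = √0.4487 = 0.6699%
VaR = −(μ − z·σ) = −(0.3813 − 2.326 × 0.6699) = −(-1.1769) = 1.1769%

1.18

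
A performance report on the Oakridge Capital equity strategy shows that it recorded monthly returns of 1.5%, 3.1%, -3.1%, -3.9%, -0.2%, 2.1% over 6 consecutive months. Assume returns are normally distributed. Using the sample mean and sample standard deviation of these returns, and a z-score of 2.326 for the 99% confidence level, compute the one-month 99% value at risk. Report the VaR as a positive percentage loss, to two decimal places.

6.75

Mean return μ = -0.50 / 6 = -0.0833%
Sample σ = √[Σ(r − μ)² / 5] = √[41.0883 / 5] = √8.2177 = 2.8667%
VaR = −(μ − z·σ) = −(-0.0833 − 2.326 × 2.8667) = −(-6.7512) = 6.7512%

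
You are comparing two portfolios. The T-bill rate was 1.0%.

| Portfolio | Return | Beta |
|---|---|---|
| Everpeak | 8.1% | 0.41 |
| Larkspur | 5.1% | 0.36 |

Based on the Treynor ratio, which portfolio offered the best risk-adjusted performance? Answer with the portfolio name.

Everpeak: Treynor = (8.1% − 1.0%) / 0.41 = 17.317
Larkspur: Treynor = (5.1% − 1.0%) / 0.36 = 11.389
Highest: Everpeak (17.317).

Everpeak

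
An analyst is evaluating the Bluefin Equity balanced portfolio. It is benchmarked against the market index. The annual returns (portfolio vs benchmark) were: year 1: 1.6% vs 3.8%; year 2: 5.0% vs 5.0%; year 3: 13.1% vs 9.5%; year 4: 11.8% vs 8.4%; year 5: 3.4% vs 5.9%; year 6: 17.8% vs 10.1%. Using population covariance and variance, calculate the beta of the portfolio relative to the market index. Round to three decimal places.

r̄p = 8.7833%,  r̄m = 7.1167%
Cov = Σ(rp − r̄p)(rm − r̄m) / 6 = 13.2403
Var(rm) = Σ(rm − r̄m)² / 6 = 5.5314
β = Cov / Var = 13.2403 / 5.5314 = 2.3937

2.394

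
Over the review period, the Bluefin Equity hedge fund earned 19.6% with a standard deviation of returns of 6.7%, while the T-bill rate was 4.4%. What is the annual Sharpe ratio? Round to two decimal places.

Sharpe = (Rp − Rf) / σp = (19.6% − 4.4%) / 6.7% = 15.20% / 6.7% = 2.2687

2.27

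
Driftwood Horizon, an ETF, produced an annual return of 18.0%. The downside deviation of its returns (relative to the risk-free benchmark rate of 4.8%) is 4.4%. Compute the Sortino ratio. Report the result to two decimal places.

3.00

Sortino = (Rp − Rf) / σd = (18.0% − 4.8%) / 4.4% = 13.20% / 4.4% = 3.0000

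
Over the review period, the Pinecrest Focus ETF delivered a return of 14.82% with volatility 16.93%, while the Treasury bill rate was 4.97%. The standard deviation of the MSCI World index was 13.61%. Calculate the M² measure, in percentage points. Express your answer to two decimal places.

12.89

Sharpe = (Rp − Rf) / σp = (14.82% − 4.97%) / 16.93% = 0.5818
M² = Rf + Sharpe × σm = 4.97% + 0.5818 × 13.61% = 12.8883%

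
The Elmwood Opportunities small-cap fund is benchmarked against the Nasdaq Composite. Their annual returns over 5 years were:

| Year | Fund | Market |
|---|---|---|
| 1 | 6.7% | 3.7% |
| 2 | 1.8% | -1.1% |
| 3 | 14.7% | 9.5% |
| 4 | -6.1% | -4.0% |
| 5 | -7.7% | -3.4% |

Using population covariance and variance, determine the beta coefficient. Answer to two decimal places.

r̄p = 1.8800%,  r̄m = 0.9400%
Cov = Σ(rp − r̄p)(rm − r̄m) / 5 = 40.8408
Var(rm) = Σ(rm − r̄m)² / 5 = 25.6584
β = Cov / Var = 40.8408 / 25.6584 = 1.5917

1.59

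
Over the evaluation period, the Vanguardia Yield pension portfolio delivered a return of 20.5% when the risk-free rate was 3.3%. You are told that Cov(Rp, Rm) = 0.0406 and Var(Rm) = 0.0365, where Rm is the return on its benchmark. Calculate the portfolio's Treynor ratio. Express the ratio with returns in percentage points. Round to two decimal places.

β = Cov / Var = 0.0406 / 0.0365 = 1.1123
Treynor = (Rp − Rf) / β = (20.5% − 3.3%) / 1.1123 = 17.20 / 1.1123 = 15.4635

15.46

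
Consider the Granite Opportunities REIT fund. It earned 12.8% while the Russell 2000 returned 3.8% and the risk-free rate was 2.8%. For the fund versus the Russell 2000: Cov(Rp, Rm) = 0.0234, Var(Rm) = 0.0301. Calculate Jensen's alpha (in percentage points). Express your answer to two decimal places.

β = Cov / Var = 0.0234 / 0.0301 = 0.7774
E[R] = Rf + β(Rm − Rf) = 2.8% + 0.7774 × (3.8% − 2.8%) = 3.5774%
α = Rp − E[R] = 12.8% − 3.5774% = 9.2226

9.22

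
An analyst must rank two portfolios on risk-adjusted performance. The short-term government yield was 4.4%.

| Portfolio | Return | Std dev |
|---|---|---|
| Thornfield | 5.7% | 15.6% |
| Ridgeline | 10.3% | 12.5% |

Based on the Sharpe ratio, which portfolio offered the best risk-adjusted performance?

Thornfield: Sharpe ratio = (5.7% − 4.4%) / 15.6% = 0.083
Ridgeline: Sharpe ratio = (10.3% − 4.4%) / 12.5% = 0.472
Highest: Ridgeline (0.472).

Ridgeline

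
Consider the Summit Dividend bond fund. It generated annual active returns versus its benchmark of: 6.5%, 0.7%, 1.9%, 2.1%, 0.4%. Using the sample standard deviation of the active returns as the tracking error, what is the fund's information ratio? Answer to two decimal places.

0.95

μ = (6.5 + 0.7 + 1.9 + 2.1 + 0.4) / 5 = 2.3200%
Sample σ = √[Σ(r − μ)² / 4] = √[24.0080 / 4] = √6.0020 = 2.4499%
IR = μ / tracking error = 2.3200 / 2.4499 = 0.9470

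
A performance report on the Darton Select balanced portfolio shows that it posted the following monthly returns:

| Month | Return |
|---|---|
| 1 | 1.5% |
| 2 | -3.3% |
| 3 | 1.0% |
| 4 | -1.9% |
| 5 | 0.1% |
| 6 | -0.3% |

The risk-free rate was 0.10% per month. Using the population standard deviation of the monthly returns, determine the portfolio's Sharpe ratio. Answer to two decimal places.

-0.35

r̄ = (1.5 − 3.3 + 1 − 1.9 + 0.1 − 0.3) / 6 = -0.4833%
Population std dev = √[16.4483 / 6] = 1.6557%
Sharpe = (r̄ − rf) / σ = (-0.4833 − 0.1) / 1.6557 = -0.5833 / 1.6557 = -0.3523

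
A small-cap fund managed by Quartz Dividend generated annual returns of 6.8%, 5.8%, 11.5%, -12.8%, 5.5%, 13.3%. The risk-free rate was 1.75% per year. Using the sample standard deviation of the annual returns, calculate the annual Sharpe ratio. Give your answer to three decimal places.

r̄ = (6.8 + 5.8 + 11.5 − 12.8 + 5.5 + 13.3) / 6 = 30.10 / 6 = 5.0167%
Σ(r − r̄)² = (6.8 − 5.0167)² + (5.8 − 5.0167)² + … = 432.1083
σ = √[432.1083 / 5] = 9.2963%
Sharpe = (r̄ − rf) / σ = (5.0167 − 1.75) / 9.2963 = 3.2667 / 9.2963 = 0.3514

0.351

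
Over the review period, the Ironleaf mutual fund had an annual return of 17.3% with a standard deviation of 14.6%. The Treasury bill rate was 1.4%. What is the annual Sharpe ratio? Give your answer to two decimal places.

1.09

Sharpe = (Rp − Rf) / σp = (17.3% − 1.4%) / 14.6% = 15.90% / 14.6% = 1.0890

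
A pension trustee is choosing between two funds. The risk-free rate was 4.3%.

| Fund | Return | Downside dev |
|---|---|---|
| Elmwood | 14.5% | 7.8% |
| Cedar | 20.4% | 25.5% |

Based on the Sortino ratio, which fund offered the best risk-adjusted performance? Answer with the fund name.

Elmwood

Elmwood: Sortino ratio = (14.5% − 4.3%) / 7.8% = 1.308
Cedar: Sortino ratio = (20.4% − 4.3%) / 25.5% = 0.631
Highest: Elmwood (1.308).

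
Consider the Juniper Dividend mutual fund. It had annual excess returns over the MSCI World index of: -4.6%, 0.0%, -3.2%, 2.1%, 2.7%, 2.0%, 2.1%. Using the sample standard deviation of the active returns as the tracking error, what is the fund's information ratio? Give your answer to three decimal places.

r̄ = (-4.6 + 0 − 3.2 + 2.1 + 2.7 + 2 + 2.1) / 7 = 0.1571%
Sample std dev = √[51.3371 / 6] = 2.9251%
IR = r̄ / tracking error = 0.1571 / 2.9251 = 0.0537

0.054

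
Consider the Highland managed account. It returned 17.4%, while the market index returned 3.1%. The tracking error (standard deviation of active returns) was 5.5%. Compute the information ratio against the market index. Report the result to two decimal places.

IR = (Rp − Rb) / TE = (17.4% − 3.1%) / 5.5% = 14.30% / 5.5% = 2.6000

2.60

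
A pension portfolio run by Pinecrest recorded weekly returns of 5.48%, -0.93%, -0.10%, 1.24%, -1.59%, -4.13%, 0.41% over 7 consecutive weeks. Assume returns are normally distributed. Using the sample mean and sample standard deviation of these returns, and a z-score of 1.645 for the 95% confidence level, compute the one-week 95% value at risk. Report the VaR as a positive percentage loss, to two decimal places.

r̄ = (5.48 − 0.93 − 0.1 + 1.24 − 1.59 − 4.13 + 0.41) / 7 = 0.0543%
Sample std dev = √[52.1754 / 6] = 2.9489%
VaR = −(r̄ − z·σ) = −(0.0543 − 1.645 × 2.9489) = −(-4.7966) = 4.7966%

4.80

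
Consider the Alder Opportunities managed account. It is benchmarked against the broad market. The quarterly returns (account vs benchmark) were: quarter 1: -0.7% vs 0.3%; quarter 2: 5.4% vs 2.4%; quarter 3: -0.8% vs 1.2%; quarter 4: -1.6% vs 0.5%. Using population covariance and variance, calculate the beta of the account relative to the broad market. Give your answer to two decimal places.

3.13

r̄p = 0.5750%,  r̄m = 1.1000%
Cov = Σ(rp − r̄p)(rm − r̄m) / 4 = 2.1150
Var(rm) = Σ(rm − r̄m)² / 4 = 0.6750
β = Cov / Var = 2.1150 / 0.6750 = 3.1333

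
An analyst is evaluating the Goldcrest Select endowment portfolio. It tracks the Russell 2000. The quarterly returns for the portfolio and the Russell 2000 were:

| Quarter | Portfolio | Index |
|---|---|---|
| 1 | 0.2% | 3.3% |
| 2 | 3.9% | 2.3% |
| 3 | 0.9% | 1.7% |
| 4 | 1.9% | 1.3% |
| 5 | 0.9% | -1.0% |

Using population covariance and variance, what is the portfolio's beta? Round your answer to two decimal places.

r̄p = 1.5600%,  r̄m = 1.5200%
Cov = Σ(rp − r̄p)(rm − r̄m) / 5 = 0.1748
Var(rm) = Σ(rm − r̄m)² / 5 = 2.0416
β = Cov / Var = 0.1748 / 2.0416 = 0.0856

0.09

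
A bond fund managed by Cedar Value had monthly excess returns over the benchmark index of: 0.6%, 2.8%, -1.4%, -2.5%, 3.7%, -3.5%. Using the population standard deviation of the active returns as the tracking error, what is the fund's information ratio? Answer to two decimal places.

-0.02

μ = (0.6 + 2.8 − 1.4 − 2.5 + 3.7 − 3.5) / 6 = -0.0500%
Σ(r − μ)² = 42.3350; population σ = √(42.3350/6) = 2.6563%
IR = μ / tracking error = -0.0500 / 2.6563 = -0.0188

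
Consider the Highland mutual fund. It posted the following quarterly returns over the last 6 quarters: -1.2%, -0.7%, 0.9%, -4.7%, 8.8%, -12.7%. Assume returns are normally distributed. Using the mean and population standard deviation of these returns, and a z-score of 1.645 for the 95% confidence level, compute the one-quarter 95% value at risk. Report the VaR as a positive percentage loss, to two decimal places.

Mean return μ = -9.60 / 6 = -1.6000%
Population std dev = √[248.2000 / 6] = 6.4317%
VaR = −(μ − z·σ) = −(-1.6000 − 1.645 × 6.4317) = −(-12.1801) = 12.1801%

12.18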